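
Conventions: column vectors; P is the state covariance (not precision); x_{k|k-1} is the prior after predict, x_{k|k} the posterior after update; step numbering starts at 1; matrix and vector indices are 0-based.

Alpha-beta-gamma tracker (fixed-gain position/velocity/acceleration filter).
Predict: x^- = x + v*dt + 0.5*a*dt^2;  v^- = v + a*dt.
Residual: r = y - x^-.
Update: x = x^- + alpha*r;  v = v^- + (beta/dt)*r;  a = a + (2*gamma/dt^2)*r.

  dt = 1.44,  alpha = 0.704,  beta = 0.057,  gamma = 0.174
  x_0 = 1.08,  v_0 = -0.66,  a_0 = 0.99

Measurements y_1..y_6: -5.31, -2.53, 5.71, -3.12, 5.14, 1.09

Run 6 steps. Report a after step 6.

step 1: x_pred=1.1560  r=-6.4660  x^+=-3.3961  v^+=0.5097  a^+=-0.0952
step 2: x_pred=-2.7608  r=0.2308  x^+=-2.5983  v^+=0.3818  a^+=-0.0564
step 3: x_pred=-2.1071  r=7.8171  x^+=3.3961  v^+=0.6099  a^+=1.2555
step 4: x_pred=5.5761  r=-8.6961  x^+=-0.5459  v^+=2.0736  a^+=-0.2039
step 5: x_pred=2.2286  r=2.9114  x^+=4.2782  v^+=1.8952  a^+=0.2847
step 6: x_pred=7.3024  r=-6.2124  x^+=2.9289  v^+=2.0592  a^+=-0.7579

a_post = -0.7579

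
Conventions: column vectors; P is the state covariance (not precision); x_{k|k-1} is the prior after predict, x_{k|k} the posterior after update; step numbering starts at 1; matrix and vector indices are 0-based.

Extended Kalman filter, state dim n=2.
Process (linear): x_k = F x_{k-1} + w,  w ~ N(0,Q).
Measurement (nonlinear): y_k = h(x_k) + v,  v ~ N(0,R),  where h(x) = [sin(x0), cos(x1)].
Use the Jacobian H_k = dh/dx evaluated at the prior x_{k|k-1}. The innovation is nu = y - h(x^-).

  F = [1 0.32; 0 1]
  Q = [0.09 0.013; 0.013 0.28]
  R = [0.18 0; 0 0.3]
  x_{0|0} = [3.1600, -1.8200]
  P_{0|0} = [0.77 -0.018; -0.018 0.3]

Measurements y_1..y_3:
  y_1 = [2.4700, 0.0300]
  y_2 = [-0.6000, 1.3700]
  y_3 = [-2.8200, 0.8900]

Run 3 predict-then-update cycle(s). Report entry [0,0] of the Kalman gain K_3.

step 1: x^-=[2.5776, -1.8200]  P^-=[0.8792 0.0910; 0.0910 0.5800]  H_jac=[-0.8451 0.0000; 0.0000 0.9691]  S=[0.8080 -0.0745; -0.0745 0.8447]  K=[-0.9175 0.0234; -0.0341 0.6624]  nu=[1.9354, 0.2766]  x^+=[0.8084, -1.7027]  P^+=[0.1954 0.0073; 0.0073 0.2051]
step 2: x^-=[0.2635, -1.7027]  P^-=[0.3111 0.0859; 0.0859 0.4851]  H_jac=[0.9655 0.0000; 0.0000 0.9913]  S=[0.4700 0.0822; 0.0822 0.7767]  K=[0.6316 0.0428; 0.0694 0.6118]  nu=[-0.8605, 1.5015]  x^+=[-0.2157, -0.8439]  P^+=[0.1177 0.0129; 0.0129 0.1851]
step 3: x^-=[-0.4857, -0.8439]  P^-=[0.2350 0.0852; 0.0852 0.4651]  H_jac=[0.8843 0.0000; 0.0000 0.7472]  S=[0.3638 0.0563; 0.0563 0.5597]  K=[0.5624 0.0572; 0.1128 0.6096]  nu=[-2.3531, 0.2254]  x^+=[-1.7963, -0.9718]  P^+=[0.1145 0.0230; 0.0230 0.2448]

K[0,0] = 0.5624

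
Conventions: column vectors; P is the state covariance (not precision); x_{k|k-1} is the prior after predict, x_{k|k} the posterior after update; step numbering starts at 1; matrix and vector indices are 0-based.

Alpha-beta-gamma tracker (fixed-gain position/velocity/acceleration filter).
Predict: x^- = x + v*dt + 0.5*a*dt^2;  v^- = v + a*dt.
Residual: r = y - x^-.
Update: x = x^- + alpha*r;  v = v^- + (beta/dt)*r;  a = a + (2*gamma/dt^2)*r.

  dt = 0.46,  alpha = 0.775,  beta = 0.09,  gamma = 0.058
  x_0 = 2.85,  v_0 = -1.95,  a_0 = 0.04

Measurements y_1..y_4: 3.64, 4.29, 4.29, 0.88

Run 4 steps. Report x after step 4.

step 1: x_pred=1.9572  r=1.6828  x^+=3.2614  v^+=-1.6024  a^+=0.9625
step 2: x_pred=2.6261  r=1.6639  x^+=3.9156  v^+=-0.8341  a^+=1.8746
step 3: x_pred=3.7303  r=0.5597  x^+=4.1641  v^+=0.1378  a^+=2.1815
step 4: x_pred=4.4582  r=-3.5782  x^+=1.6851  v^+=0.4412  a^+=0.2199

x_post = 1.6851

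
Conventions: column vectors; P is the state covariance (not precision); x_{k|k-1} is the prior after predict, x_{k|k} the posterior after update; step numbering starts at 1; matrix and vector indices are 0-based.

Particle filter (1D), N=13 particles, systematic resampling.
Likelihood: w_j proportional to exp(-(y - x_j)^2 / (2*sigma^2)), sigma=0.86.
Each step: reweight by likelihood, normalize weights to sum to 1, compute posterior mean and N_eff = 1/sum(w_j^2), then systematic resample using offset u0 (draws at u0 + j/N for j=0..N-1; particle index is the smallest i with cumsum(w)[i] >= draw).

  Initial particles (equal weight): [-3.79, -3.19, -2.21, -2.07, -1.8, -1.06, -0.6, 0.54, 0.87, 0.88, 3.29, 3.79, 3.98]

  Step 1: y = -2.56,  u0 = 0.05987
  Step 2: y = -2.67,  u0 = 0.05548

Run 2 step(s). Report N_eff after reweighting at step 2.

step 1: w=[0.0930, 0.1977, 0.2381, 0.2199, 0.1750, 0.0565, 0.0193, 0.0004, 0.0001, 0.0001, 0.0000, 0.0000, 0.0000]  mean=-2.3506  Neff=5.3489  idx=[0, 1, 1, 1, 2, 2, 2, 3, 3, 4, 4, 4, 6]
step 2: w=[0.0479, 0.0931, 0.0931, 0.0931, 0.0969, 0.0969, 0.0969, 0.0876, 0.0876, 0.0670, 0.0670, 0.0670, 0.0062]  mean=-2.4424  Neff=11.7271  idx=[1, 1, 2, 3, 4, 5, 5, 6, 7, 8, 9, 10, 11]

N_eff = 11.7271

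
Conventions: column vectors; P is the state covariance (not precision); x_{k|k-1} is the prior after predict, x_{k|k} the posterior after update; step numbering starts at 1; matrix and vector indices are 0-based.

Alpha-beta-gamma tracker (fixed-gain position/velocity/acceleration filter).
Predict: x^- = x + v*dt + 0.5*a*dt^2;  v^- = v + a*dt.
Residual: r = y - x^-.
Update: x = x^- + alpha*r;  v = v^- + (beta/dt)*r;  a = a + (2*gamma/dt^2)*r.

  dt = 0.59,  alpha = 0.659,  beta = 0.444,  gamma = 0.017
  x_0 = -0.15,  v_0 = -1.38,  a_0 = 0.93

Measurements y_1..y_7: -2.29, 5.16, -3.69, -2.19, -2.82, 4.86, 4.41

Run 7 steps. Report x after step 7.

x_post = 4.7371

step 1: x_pred=-0.8023  r=-1.4877  x^+=-1.7827  v^+=-1.9508  a^+=0.7847
step 2: x_pred=-2.7971  r=7.9571  x^+=2.4466  v^+=4.5002  a^+=1.5619
step 3: x_pred=5.3736  r=-9.0636  x^+=-0.5993  v^+=-1.3990  a^+=0.6766
step 4: x_pred=-1.3070  r=-0.8830  x^+=-1.8889  v^+=-1.6643  a^+=0.5904
step 5: x_pred=-2.7681  r=-0.0519  x^+=-2.8023  v^+=-1.3551  a^+=0.5853
step 6: x_pred=-3.4999  r=8.3599  x^+=2.0093  v^+=5.2814  a^+=1.4018
step 7: x_pred=5.3693  r=-0.9593  x^+=4.7371  v^+=5.3866  a^+=1.3081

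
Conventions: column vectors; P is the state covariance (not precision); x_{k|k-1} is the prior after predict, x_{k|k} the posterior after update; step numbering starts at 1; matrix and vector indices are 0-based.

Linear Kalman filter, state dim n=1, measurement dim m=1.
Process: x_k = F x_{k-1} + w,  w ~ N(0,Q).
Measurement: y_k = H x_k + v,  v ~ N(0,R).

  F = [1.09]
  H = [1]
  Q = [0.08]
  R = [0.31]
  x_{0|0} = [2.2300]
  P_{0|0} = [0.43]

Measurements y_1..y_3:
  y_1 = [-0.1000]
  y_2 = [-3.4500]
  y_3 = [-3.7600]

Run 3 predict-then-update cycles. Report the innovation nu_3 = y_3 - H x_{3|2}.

step 1: x^-=[2.4307]  P^-=[0.5909]  S=[0.9009]  K=[0.6559]  nu=[-2.5307]  x^+=[0.7708]  P^+=[0.2033]
step 2: x^-=[0.8402]  P^-=[0.3216]  S=[0.6316]  K=[0.5092]  nu=[-4.2902]  x^+=[-1.3442]  P^+=[0.1578]
step 3: x^-=[-1.4652]  P^-=[0.2675]  S=[0.5775]  K=[0.4632]  nu=[-2.2948]  x^+=[-2.5282]  P^+=[0.1436]

innov = [-2.2948]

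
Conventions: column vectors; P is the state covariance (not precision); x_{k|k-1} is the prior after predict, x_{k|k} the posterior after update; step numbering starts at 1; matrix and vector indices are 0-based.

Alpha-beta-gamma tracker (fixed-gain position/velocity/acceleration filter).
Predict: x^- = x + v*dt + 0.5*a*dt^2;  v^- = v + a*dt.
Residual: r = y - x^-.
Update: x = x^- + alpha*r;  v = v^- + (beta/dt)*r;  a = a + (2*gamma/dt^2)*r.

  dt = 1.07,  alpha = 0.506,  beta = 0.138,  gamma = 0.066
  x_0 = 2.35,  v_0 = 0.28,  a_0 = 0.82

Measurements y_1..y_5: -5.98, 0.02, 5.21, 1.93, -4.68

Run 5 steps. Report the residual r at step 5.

resid = -8.8975

step 1: x_pred=3.1190  r=-9.0990  x^+=-1.4851  v^+=-0.0161  a^+=-0.2291
step 2: x_pred=-1.6335  r=1.6535  x^+=-0.7968  v^+=-0.0480  a^+=-0.0384
step 3: x_pred=-0.8701  r=6.0801  x^+=2.2064  v^+=0.6951  a^+=0.6626
step 4: x_pred=3.3295  r=-1.3995  x^+=2.6213  v^+=1.2236  a^+=0.5012
step 5: x_pred=4.2175  r=-8.8975  x^+=-0.2847  v^+=0.6123  a^+=-0.5246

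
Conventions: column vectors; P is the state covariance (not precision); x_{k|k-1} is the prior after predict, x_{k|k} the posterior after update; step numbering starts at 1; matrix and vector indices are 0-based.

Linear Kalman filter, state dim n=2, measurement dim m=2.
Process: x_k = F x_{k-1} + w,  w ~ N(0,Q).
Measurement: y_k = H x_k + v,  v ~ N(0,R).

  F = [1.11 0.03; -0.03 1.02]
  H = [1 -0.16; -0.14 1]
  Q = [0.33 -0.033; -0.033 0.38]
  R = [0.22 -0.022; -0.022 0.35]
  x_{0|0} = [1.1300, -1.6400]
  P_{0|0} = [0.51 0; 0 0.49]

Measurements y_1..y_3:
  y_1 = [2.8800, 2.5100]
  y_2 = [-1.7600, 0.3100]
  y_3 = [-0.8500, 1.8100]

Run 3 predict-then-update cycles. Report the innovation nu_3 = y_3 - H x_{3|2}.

step 1: x^-=[1.2051, -1.7067]  P^-=[0.9588 -0.0350; -0.0350 0.8903]  S=[1.2128 -0.3344; -0.3344 1.2688]  K=[0.8179 0.0822; 0.0520 0.7192]  nu=[1.4018, 4.3854]  x^+=[2.7121, 1.5202]  P^+=[0.1840 0.0365; 0.0365 0.2557]
step 2: x^-=[3.0561, 1.4693]  P^-=[0.5593 0.0100; 0.0100 0.6440]  S=[0.7926 -0.1931; -0.1931 1.0021]  K=[0.7209 0.0708; 0.0408 0.6491]  nu=[-4.5810, -0.7314]  x^+=[-0.2981, 0.8077]  P^+=[0.1621 0.0316; 0.0316 0.2307]
step 3: x^-=[-0.3067, 0.8328]  P^-=[0.5320 0.0044; 0.0044 0.6182]  S=[0.7664 -0.1909; -0.1909 0.9774]  K=[0.7099 0.0670; 0.0358 0.6389]  nu=[-0.4101, 0.9342]  x^+=[-0.5352, 1.4150]  P^+=[0.1595 0.0302; 0.0302 0.2270]

innov = [-0.4101, 0.9342]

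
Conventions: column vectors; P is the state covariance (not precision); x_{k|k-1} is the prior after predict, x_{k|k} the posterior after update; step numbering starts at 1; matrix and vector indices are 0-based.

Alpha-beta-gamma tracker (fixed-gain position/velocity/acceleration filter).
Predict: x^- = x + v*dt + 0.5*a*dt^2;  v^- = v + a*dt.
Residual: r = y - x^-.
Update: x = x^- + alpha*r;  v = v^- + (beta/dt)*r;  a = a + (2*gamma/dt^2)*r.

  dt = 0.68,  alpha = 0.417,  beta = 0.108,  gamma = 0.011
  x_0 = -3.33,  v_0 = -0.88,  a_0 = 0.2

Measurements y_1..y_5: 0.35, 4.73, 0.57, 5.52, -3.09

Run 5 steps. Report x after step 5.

x_post = 2.0125

step 1: x_pred=-3.8822  r=4.2322  x^+=-2.1173  v^+=-0.0718  a^+=0.4014
step 2: x_pred=-2.0734  r=6.8034  x^+=0.7636  v^+=1.2816  a^+=0.7250
step 3: x_pred=1.8028  r=-1.2328  x^+=1.2887  v^+=1.5789  a^+=0.6664
step 4: x_pred=2.5164  r=3.0036  x^+=3.7689  v^+=2.5091  a^+=0.8093
step 5: x_pred=5.6622  r=-8.7522  x^+=2.0125  v^+=1.6693  a^+=0.3929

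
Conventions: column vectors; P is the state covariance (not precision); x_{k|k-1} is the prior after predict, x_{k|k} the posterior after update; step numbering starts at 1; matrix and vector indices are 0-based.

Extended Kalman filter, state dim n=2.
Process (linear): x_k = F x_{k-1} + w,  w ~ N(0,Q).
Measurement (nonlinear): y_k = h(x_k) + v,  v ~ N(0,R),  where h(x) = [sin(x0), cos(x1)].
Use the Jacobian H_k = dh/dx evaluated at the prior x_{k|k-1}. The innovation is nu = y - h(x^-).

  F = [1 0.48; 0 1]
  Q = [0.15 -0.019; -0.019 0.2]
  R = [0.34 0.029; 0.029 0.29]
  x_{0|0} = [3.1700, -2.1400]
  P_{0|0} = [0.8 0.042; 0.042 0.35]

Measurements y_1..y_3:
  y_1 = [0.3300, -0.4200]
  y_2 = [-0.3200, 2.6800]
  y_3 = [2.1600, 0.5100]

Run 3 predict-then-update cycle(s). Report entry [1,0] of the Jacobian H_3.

step 1: x^-=[2.1428, -2.1400]  P^-=[1.0710 0.1910; 0.1910 0.5500]  H_jac=[-0.5413 0.0000; 0.0000 0.8423]  S=[0.6538 -0.0581; -0.0581 0.6802]  K=[-0.8723 0.1620; -0.0984 0.6727]  nu=[-0.5108, 0.1190]  x^+=[2.6077, -2.0097]  P^+=[0.5392 0.0258; 0.0258 0.2282]
step 2: x^-=[1.6430, -2.0097]  P^-=[0.7665 0.1163; 0.1163 0.4282]  H_jac=[-0.0721 0.0000; 0.0000 0.9052]  S=[0.3440 0.0214; 0.0214 0.6409]  K=[-0.1713 0.1700; -0.0622 0.6069]  nu=[-1.3174, 3.1050]  x^+=[2.3964, -0.0435]  P^+=[0.7391 0.0490; 0.0490 0.1924]
step 3: x^-=[2.3755, -0.0435]  P^-=[0.9805 0.1223; 0.1223 0.3924]  H_jac=[-0.7207 0.0000; 0.0000 0.0434]  S=[0.8492 0.0252; 0.0252 0.2907]  K=[-0.8347 0.0905; -0.1058 0.0678]  nu=[1.4667, -0.4891]  x^+=[1.1069, -0.2318]  P^+=[0.3902 0.0472; 0.0472 0.3820]

H_jac[1,0] = 0.0000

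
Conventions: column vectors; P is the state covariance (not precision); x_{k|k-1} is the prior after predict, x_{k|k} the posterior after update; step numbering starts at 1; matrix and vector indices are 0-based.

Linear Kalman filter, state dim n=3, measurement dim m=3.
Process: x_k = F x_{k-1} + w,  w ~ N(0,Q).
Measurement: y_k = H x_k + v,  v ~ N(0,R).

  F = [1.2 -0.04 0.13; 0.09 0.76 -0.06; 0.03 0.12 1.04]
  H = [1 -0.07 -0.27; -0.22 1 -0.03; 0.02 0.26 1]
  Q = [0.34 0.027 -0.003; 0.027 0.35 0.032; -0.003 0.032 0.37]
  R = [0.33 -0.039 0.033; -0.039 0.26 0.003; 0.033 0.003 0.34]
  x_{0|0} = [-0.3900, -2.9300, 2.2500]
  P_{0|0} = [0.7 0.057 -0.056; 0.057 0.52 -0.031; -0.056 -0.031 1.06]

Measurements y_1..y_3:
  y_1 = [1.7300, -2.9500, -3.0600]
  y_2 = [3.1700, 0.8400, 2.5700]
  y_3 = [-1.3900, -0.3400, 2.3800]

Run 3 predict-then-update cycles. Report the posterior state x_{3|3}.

step 1: x^-=[-0.0583, -2.3969, 1.9767]  P^-=[1.3441 0.1305 0.1019; 0.1305 0.6711 -0.0123; 0.1019 -0.0123 1.5138]  S=[1.7140 -0.2306 -0.2243; -0.2306 0.9421 0.0866; -0.2243 0.0866 1.8987]  K=[0.7858 -0.0027 0.1786; 0.1562 0.7137 0.0727; -0.0993 -0.1823 0.7932]  nu=[2.1542, -0.5066, -4.4123]  x^+=[0.8478, -2.7426, -1.6449]  P^+=[0.2872 0.0345 0.0719; 0.0345 0.1868 -0.0172; 0.0719 -0.0172 0.2689]
step 2: x^-=[0.9132, -1.9094, -2.0143]  P^-=[0.7777 0.0755 0.1382; 0.0755 0.4667 0.0273; 0.1382 0.0273 0.6643]  S=[1.0742 -0.1639 0.0139; -0.1639 0.7319 0.0948; 0.0139 0.0948 1.0566]  K=[0.6817 -0.0037 0.1555; 0.1284 0.6317 0.0837; -0.0685 -0.1311 0.6506]  nu=[1.5793, 2.8899, 5.0625]  x^+=[2.7664, 0.5430, 0.7926]  P^+=[0.2492 0.0296 0.0627; 0.0296 0.1657 -0.0091; 0.0627 -0.0091 0.2197]
step 3: x^-=[3.4010, 0.6141, 0.9725]  P^-=[0.7197 0.0694 0.1178; 0.0694 0.4528 0.0337; 0.1178 0.0337 0.6121]  S=[1.0245 -0.1592 0.0043; -0.1592 0.7171 0.1041; 0.0043 0.1041 1.0059]  K=[0.6657 -0.0025 0.1468; 0.1244 0.6237 0.0869; -0.0702 -0.1221 0.6324]  nu=[-4.4854, -0.1767, 1.1798]  x^+=[0.5886, 0.0482, 2.0553]  P^+=[0.2427 0.0290 0.0595; 0.0290 0.1637 -0.0076; 0.0595 -0.0076 0.2131]

x_post = [0.5886, 0.0482, 2.0553]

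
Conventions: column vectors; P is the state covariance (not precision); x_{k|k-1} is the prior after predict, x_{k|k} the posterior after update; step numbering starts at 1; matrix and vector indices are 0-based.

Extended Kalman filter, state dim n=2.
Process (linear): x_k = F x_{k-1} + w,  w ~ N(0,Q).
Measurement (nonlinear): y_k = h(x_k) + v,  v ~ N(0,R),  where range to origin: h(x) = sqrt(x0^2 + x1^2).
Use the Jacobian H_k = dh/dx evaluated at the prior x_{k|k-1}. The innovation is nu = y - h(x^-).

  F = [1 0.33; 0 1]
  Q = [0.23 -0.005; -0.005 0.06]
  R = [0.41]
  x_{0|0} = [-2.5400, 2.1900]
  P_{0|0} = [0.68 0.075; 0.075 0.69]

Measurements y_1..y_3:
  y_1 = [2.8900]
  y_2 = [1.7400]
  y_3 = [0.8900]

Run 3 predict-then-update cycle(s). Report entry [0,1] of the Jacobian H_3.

step 1: x^-=[-1.8173, 2.1900]  P^-=[1.0346 0.2977; 0.2977 0.7500]  H_jac=[-0.6386 0.7696]  S=[0.9835]  K=[-0.4389; 0.3936]  nu=[0.0442]  x^+=[-1.8367, 2.2074]  P^+=[0.8452 0.4676; 0.4676 0.5977]
step 2: x^-=[-1.1083, 2.2074]  P^-=[1.4489 0.6598; 0.6598 0.6577]  H_jac=[-0.4487 0.8937]  S=[0.6978]  K=[-0.0866; 0.4180]  nu=[-0.7300]  x^+=[-1.0450, 1.9022]  P^+=[1.4437 0.6851; 0.6851 0.5357]
step 3: x^-=[-0.4173, 1.9022]  P^-=[2.1841 0.8569; 0.8569 0.5957]  H_jac=[-0.2143 0.9768]  S=[0.7200]  K=[0.5125; 0.5532]  nu=[-1.0575]  x^+=[-0.9592, 1.3172]  P^+=[1.9951 0.6527; 0.6527 0.3754]

H_jac[0,1] = 0.9768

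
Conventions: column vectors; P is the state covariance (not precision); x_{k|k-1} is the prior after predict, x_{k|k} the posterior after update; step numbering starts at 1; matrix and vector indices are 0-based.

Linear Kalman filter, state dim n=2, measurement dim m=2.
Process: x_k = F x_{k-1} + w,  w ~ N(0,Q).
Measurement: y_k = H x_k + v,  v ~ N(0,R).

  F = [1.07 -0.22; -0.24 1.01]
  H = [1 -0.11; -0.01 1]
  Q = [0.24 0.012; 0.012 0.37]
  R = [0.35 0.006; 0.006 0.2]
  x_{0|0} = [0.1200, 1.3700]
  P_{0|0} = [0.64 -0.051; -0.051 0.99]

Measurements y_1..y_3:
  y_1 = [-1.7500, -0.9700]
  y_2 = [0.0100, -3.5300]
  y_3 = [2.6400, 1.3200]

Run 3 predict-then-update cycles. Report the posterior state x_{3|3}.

x_post = [1.3883, 0.1118]

step 1: x^-=[-0.1730, 1.3549]  P^-=[1.0447 -0.4301; -0.4301 1.4415]  S=[1.5067 -0.5936; -0.5936 1.6502]  K=[0.7218 -0.0073; -0.0531 0.8570]  nu=[-1.4280, -2.3266]  x^+=[-1.1867, -0.5634]  P^+=[0.2532 0.0054; 0.0054 0.1711]
step 2: x^-=[-1.1459, -0.2842]  P^-=[0.5356 -0.0849; -0.0849 0.5566]  S=[0.9110 -0.1456; -0.1456 0.7583]  K=[0.5975 -0.0043; -0.0443 0.7266]  nu=[1.1246, -3.2573]  x^+=[-0.4598, -2.7006]  P^+=[0.2096 0.0048; 0.0048 0.1451]
step 3: x^-=[0.1022, -2.6173]  P^-=[0.4848 -0.0686; -0.0686 0.5278]  S=[0.8562 -0.1256; -0.1256 0.7292]  K=[0.5747 -0.0018; -0.0427 0.7174]  nu=[2.2499, 3.9383]  x^+=[1.3883, 0.1118]  P^+=[0.2017 0.0051; 0.0051 0.1433]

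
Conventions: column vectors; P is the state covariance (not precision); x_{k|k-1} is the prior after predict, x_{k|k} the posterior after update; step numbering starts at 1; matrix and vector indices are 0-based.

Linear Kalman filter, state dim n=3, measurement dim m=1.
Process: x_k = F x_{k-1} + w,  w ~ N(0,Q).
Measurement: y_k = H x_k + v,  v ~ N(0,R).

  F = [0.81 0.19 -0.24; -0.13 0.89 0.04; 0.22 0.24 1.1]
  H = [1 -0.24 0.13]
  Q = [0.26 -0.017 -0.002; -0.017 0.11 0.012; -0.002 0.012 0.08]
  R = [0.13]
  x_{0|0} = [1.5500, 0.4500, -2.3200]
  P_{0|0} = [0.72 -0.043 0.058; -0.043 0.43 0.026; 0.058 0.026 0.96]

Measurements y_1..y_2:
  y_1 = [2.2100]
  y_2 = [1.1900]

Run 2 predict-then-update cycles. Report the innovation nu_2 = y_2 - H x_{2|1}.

step 1: x^-=[1.8978, 0.1062, -2.1030]  P^-=[0.7651 -0.0609 -0.0651; -0.0609 0.4755 0.1363; -0.0651 0.1363 1.3385]  S=[0.9489]  K=[0.8128; -0.1658; 0.0803]  nu=[0.6111]  x^+=[2.3945, 0.0049, -2.0540]  P^+=[0.1382 0.0669 -0.1270; 0.0669 0.4494 0.1490; -0.1270 0.1490 1.3324]
step 2: x^-=[2.4334, -0.3891, -1.7314]  P^-=[0.5001 0.0395 -0.3767; 0.0395 0.4669 0.3380; -0.3767 0.3380 1.7490]  S=[0.5485]  K=[0.8051; -0.0522; -0.4202]  nu=[-1.1117]  x^+=[1.5384, -0.3311, -1.2643]  P^+=[0.1445 0.0625 -0.1912; 0.0625 0.4654 0.3260; -0.1912 0.3260 1.6521]

innov = [-1.1117]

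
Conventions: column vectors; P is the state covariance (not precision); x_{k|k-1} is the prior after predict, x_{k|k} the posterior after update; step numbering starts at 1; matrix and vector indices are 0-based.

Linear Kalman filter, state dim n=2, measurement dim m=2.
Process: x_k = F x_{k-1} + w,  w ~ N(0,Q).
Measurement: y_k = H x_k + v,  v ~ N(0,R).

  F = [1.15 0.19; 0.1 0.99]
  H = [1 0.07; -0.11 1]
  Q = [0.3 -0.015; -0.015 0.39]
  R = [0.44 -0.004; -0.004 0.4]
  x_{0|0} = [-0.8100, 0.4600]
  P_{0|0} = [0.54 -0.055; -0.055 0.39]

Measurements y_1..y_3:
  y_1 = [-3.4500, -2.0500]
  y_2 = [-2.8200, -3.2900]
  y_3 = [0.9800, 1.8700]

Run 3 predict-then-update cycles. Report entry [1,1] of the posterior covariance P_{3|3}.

step 1: x^-=[-0.8441, 0.3744]  P^-=[1.0042 0.0568; 0.0568 0.7667]  S=[1.4559 -0.0044; -0.0044 1.1664]  K=[0.6923 -0.0434; 0.0779 0.6523]  nu=[-2.6321, -2.5173]  x^+=[-2.5572, -1.4725]  P^+=[0.3039 0.0133; 0.0133 0.2621]
step 2: x^-=[-3.2206, -1.7135]  P^-=[0.7171 0.0846; 0.0846 0.6525]  S=[1.1722 0.0468; 0.0468 1.0426]  K=[0.6177 -0.0222; 0.0867 0.6131]  nu=[0.5205, -1.9307]  x^+=[-2.8562, -2.8520]  P^+=[0.2706 0.0184; 0.0184 0.2469]
step 3: x^-=[-3.8265, -3.1091]  P^-=[0.6748 0.0839; 0.0839 0.6383]  S=[1.1297 0.0497; 0.0497 1.0281]  K=[0.6034 -0.0198; 0.0871 0.6077]  nu=[5.0241, 4.5582]  x^+=[-0.8850, 0.0985]  P^+=[0.2643 0.0187; 0.0187 0.2448]

P_post[1,1] = 0.2448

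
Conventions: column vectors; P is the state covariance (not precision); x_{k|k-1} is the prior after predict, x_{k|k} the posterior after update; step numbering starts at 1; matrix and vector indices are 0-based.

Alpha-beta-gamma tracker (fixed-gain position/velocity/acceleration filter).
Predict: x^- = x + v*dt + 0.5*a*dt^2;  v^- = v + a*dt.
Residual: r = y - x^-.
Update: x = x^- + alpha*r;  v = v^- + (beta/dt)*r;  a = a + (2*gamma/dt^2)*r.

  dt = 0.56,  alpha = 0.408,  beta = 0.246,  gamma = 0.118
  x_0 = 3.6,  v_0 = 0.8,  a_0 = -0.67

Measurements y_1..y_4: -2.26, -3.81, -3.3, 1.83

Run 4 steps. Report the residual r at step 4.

step 1: x_pred=3.9429  r=-6.2029  x^+=1.4121  v^+=-2.3001  a^+=-5.3380
step 2: x_pred=-0.7129  r=-3.0971  x^+=-1.9765  v^+=-6.6499  a^+=-7.6688
step 3: x_pred=-6.9029  r=3.6029  x^+=-5.4329  v^+=-9.3617  a^+=-4.9574
step 4: x_pred=-11.4528  r=13.2828  x^+=-6.0334  v^+=-6.3029  a^+=5.0386

resid = 13.2828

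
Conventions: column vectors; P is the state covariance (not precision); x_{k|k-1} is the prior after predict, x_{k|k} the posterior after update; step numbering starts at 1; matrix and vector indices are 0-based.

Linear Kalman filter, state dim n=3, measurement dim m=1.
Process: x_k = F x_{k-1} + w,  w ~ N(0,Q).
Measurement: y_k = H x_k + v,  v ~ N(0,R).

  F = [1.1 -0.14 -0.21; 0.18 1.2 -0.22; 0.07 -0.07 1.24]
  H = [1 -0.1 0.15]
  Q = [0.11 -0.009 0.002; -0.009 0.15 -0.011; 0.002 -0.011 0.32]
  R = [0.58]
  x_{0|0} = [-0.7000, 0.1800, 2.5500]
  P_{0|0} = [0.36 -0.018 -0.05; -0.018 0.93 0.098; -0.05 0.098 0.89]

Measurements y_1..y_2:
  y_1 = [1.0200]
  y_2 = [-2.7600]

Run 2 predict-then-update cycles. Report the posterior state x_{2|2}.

x_post = [-2.2722, -1.1289, 4.3161]

step 1: x^-=[-1.3307, -0.4710, 3.1004]  P^-=[0.6375 -0.0838 -0.2744; -0.0838 1.4884 -0.1917; -0.2744 -0.1917 1.6693]  S=[1.2101]  K=[0.4997; -0.2160; -0.0040]  nu=[1.8385]  x^+=[-0.4120, -0.8682, 3.0931]  P^+=[0.3353 0.0468 -0.2720; 0.0468 1.4319 -0.1928; -0.2720 -0.1928 1.6692]
step 2: x^-=[-0.9812, -1.7965, 3.8673]  P^-=[0.7173 0.0733 -0.7332; 0.0733 2.4471 -0.9254; -0.7332 -0.9254 2.8811]  S=[1.1797]  K=[0.5086; -0.2630; -0.1768]  nu=[-2.5386]  x^+=[-2.2722, -1.1289, 4.3161]  P^+=[0.4122 0.2311 -0.6272; 0.2311 2.3656 -0.9802; -0.6272 -0.9802 2.8442]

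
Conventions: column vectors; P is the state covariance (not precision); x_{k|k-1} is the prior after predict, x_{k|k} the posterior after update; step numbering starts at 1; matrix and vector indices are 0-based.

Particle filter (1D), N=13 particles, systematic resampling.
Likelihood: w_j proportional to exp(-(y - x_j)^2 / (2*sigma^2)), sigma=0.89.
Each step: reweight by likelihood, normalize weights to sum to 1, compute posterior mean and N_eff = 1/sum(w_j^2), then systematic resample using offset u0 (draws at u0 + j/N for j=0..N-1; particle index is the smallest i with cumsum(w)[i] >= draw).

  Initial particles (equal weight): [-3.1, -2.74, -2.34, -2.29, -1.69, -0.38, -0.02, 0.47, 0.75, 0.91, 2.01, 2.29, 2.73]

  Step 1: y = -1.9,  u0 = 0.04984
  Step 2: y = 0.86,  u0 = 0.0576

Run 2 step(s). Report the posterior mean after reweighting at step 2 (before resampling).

step 1: w=[0.0960, 0.1526, 0.2108, 0.2164, 0.2317, 0.0554, 0.0256, 0.0069, 0.0028, 0.0016, 0.0000, 0.0000, 0.0000]  mean=-2.1111  Neff=5.5160  idx=[0, 1, 1, 2, 2, 2, 3, 3, 3, 4, 4, 4, 6]
step 2: w=[0.0001, 0.0004, 0.0004, 0.0023, 0.0023, 0.0023, 0.0028, 0.0028, 0.0028, 0.0245, 0.0245, 0.0245, 0.9102]  mean=-0.1805  Neff=1.2043  idx=[10, 12, 12, 12, 12, 12, 12, 12, 12, 12, 12, 12, 12]

post_mean = -0.1805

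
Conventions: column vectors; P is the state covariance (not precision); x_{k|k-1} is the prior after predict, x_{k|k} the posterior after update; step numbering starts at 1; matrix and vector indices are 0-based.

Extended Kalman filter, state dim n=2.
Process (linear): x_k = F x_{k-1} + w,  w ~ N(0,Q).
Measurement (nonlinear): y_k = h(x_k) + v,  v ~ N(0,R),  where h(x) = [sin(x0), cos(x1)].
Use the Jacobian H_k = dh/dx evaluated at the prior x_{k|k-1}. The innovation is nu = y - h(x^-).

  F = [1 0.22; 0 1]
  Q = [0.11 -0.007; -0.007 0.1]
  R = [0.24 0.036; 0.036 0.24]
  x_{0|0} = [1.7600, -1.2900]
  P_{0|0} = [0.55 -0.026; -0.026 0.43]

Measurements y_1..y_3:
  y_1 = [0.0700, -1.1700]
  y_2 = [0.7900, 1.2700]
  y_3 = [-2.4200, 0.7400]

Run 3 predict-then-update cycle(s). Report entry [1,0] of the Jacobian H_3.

step 1: x^-=[1.4762, -1.2900]  P^-=[0.6694 0.0616; 0.0616 0.5300]  H_jac=[0.0945 0.0000; 0.0000 0.9608]  S=[0.2460 0.0416; 0.0416 0.7293]  K=[0.2457 0.0671; -0.0953 0.7037]  nu=[-0.9255, -1.4471]  x^+=[1.1516, -2.2201]  P^+=[0.6499 0.0260; 0.0260 0.1722]
step 2: x^-=[0.6632, -2.2201]  P^-=[0.7796 0.0569; 0.0569 0.2722]  H_jac=[0.7880 0.0000; 0.0000 0.7965]  S=[0.7241 0.0717; 0.0717 0.4127]  K=[0.8522 -0.0383; 0.0100 0.5236]  nu=[0.1743, 1.8746]  x^+=[0.7400, -1.2368]  P^+=[0.2578 0.0270; 0.0270 0.1582]
step 3: x^-=[0.4679, -1.2368]  P^-=[0.3873 0.0548; 0.0548 0.2582]  H_jac=[0.8925 0.0000; 0.0000 0.9447]  S=[0.5485 0.0822; 0.0822 0.4705]  K=[0.6302 -0.0001; 0.0118 0.5165]  nu=[-2.8710, 0.4122]  x^+=[-1.3415, -1.0576]  P^+=[0.1695 0.0240; 0.0240 0.1317]

H_jac[1,0] = 0.0000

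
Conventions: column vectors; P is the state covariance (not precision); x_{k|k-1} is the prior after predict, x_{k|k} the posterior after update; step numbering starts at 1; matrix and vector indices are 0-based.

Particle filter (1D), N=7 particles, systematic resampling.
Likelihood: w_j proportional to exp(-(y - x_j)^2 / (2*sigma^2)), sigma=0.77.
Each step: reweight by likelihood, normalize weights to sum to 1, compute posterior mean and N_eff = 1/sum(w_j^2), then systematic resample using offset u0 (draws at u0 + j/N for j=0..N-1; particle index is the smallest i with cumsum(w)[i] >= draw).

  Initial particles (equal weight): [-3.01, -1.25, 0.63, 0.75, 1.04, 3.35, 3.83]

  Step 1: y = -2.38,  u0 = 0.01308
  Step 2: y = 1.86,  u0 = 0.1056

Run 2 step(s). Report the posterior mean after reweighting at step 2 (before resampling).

post_mean = -1.2500

step 1: w=[0.6770, 0.3223, 0.0005, 0.0002, 0.0000, 0.0000, 0.0000]  mean=-2.4400  Neff=1.7789  idx=[0, 0, 0, 0, 0, 1, 1]
step 2: w=[0.0000, 0.0000, 0.0000, 0.0000, 0.0000, 0.5000, 0.5000]  mean=-1.2500  Neff=2.0001  idx=[5, 5, 5, 6, 6, 6, 6]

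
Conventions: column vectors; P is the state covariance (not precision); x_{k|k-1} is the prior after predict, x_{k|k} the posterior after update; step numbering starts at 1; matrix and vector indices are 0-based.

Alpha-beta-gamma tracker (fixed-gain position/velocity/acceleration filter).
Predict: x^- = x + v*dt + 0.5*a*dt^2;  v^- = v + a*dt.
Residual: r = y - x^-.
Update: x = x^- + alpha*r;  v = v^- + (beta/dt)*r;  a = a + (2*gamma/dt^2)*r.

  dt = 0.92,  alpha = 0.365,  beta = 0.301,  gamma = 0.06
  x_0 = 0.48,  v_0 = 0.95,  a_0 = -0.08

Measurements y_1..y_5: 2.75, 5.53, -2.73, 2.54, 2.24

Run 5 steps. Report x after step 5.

x_post = 1.5880

step 1: x_pred=1.3201  r=1.4299  x^+=1.8420  v^+=1.3442  a^+=0.1227
step 2: x_pred=3.1307  r=2.3993  x^+=4.0064  v^+=2.2421  a^+=0.4629
step 3: x_pred=6.2651  r=-8.9951  x^+=2.9819  v^+=-0.2750  a^+=-0.8124
step 4: x_pred=2.3851  r=0.1549  x^+=2.4416  v^+=-0.9717  a^+=-0.7904
step 5: x_pred=1.2132  r=1.0268  x^+=1.5880  v^+=-1.3629  a^+=-0.6449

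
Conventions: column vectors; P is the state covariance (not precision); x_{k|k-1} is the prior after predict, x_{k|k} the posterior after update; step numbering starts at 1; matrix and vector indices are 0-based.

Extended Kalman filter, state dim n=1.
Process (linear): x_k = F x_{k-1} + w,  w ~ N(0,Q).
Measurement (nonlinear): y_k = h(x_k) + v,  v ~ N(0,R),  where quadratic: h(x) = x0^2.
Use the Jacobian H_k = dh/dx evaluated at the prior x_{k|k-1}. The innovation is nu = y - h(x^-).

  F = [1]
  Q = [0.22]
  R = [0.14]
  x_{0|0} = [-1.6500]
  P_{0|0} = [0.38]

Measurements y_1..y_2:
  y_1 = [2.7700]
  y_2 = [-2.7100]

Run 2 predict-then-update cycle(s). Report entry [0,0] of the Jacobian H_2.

step 1: x^-=[-1.6500]  P^-=[0.6000]  H_jac=[-3.3000]  S=[6.6740]  K=[-0.2967]  nu=[0.0475]  x^+=[-1.6641]  P^+=[0.0126]
step 2: x^-=[-1.6641]  P^-=[0.2326]  H_jac=[-3.3282]  S=[2.7163]  K=[-0.2850]  nu=[-5.4792]  x^+=[-0.1026]  P^+=[0.0120]

H_jac[0,0] = -3.3282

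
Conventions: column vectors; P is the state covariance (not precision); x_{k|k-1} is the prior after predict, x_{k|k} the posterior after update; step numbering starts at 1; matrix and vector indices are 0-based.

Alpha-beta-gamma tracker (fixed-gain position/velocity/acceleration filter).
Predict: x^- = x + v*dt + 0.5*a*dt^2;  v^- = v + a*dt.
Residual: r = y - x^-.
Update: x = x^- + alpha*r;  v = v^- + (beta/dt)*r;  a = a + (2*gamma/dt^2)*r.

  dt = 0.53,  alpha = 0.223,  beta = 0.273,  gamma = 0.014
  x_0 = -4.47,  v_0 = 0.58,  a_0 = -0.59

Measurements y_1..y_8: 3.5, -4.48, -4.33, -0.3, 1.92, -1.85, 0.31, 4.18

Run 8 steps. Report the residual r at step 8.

resid = 4.3804

step 1: x_pred=-4.2455  r=7.7455  x^+=-2.5182  v^+=4.2569  a^+=0.1821
step 2: x_pred=-0.2365  r=-4.2435  x^+=-1.1828  v^+=2.1676  a^+=-0.2409
step 3: x_pred=-0.0678  r=-4.2622  x^+=-1.0183  v^+=-0.1555  a^+=-0.6658
step 4: x_pred=-1.1942  r=0.8942  x^+=-0.9948  v^+=-0.0478  a^+=-0.5767
step 5: x_pred=-1.1011  r=3.0211  x^+=-0.4274  v^+=1.2027  a^+=-0.2755
step 6: x_pred=0.1714  r=-2.0214  x^+=-0.2794  v^+=0.0155  a^+=-0.4770
step 7: x_pred=-0.3382  r=0.6482  x^+=-0.1936  v^+=0.0966  a^+=-0.4124
step 8: x_pred=-0.2004  r=4.3804  x^+=0.7765  v^+=2.1343  a^+=0.0242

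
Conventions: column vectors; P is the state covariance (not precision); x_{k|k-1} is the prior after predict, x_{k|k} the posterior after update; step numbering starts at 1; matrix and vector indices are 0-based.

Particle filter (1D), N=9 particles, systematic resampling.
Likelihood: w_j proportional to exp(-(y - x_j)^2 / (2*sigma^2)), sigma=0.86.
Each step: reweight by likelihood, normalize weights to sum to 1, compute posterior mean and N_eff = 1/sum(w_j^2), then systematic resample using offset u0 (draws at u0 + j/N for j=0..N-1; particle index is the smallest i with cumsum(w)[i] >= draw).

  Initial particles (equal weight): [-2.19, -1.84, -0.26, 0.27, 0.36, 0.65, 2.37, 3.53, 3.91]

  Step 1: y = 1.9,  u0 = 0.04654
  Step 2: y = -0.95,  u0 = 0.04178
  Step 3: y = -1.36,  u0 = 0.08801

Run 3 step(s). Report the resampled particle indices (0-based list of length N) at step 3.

step 1: w=[0.0000, 0.0000, 0.0231, 0.0897, 0.1088, 0.1880, 0.4656, 0.0897, 0.0352]  mean=1.7371  Neff=3.5491  idx=[3, 4, 5, 5, 6, 6, 6, 6, 7]
step 2: w=[0.3530, 0.3026, 0.1711, 0.1711, 0.0006, 0.0006, 0.0006, 0.0006, 0.0000]  mean=0.4320  Neff=3.6400  idx=[0, 0, 0, 1, 1, 1, 2, 2, 3]
step 3: w=[0.1510, 0.1510, 0.1510, 0.1231, 0.1231, 0.1231, 0.0593, 0.0593, 0.0593]  mean=0.3708  Neff=8.0403  idx=[0, 1, 2, 2, 3, 4, 5, 6, 8]

resampled_idx = [0, 1, 2, 2, 3, 4, 5, 6, 8]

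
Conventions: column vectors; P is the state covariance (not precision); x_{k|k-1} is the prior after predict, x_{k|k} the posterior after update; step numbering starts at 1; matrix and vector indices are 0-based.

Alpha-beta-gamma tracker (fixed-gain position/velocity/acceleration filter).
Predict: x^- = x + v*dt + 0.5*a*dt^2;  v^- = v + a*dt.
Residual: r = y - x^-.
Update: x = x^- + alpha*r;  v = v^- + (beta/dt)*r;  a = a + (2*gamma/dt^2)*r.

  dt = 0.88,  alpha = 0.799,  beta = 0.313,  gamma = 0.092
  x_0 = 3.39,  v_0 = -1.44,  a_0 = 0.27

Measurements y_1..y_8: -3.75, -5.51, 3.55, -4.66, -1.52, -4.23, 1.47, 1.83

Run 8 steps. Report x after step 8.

step 1: x_pred=2.2273  r=-5.9773  x^+=-2.5486  v^+=-3.3284  a^+=-1.1502
step 2: x_pred=-5.9229  r=0.4129  x^+=-5.5930  v^+=-4.1938  a^+=-1.0521
step 3: x_pred=-9.6909  r=13.2409  x^+=0.8886  v^+=-0.4101  a^+=2.0940
step 4: x_pred=1.3385  r=-5.9985  x^+=-3.4543  v^+=-0.7010  a^+=0.6687
step 5: x_pred=-3.8122  r=2.2922  x^+=-1.9807  v^+=0.7028  a^+=1.2133
step 6: x_pred=-0.8925  r=-3.3375  x^+=-3.5592  v^+=0.5834  a^+=0.4203
step 7: x_pred=-2.8830  r=4.3530  x^+=0.5951  v^+=2.5016  a^+=1.4546
step 8: x_pred=3.3597  r=-1.5297  x^+=2.1375  v^+=3.2376  a^+=1.0912

x_post = 2.1375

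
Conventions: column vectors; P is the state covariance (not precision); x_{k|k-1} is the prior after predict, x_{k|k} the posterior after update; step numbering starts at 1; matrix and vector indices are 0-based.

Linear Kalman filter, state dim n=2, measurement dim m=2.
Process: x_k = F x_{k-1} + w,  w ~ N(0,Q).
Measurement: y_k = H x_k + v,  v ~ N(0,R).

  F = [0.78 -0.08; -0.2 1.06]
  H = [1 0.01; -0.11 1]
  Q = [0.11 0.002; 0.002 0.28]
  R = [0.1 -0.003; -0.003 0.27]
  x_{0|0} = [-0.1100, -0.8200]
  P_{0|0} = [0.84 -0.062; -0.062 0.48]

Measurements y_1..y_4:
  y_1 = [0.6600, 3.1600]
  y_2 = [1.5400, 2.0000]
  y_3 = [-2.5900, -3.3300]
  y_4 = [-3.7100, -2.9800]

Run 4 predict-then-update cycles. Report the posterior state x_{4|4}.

step 1: x^-=[-0.0202, -0.8472]  P^-=[0.6319 -0.2220; -0.2220 0.8792]  S=[0.7275 -0.2855; -0.2855 1.2057]  K=[0.8495 -0.0406; 0.0011 0.7497]  nu=[0.6887, 4.0050]  x^+=[0.4021, 2.1563]  P^+=[0.0851 -0.0042; -0.0042 0.2020]
step 2: x^-=[0.1412, 2.2052]  P^-=[0.1636 -0.0319; -0.0319 0.5121]  S=[0.2630 -0.0477; -0.0477 0.7911]  K=[0.6161 -0.0259; 0.0167 0.6528]  nu=[1.3768, -0.1897]  x^+=[0.9943, 2.1043]  P^+=[0.0617 -0.0021; -0.0021 0.1760]
step 3: x^-=[0.6072, 2.0317]  P^-=[0.1489 -0.0243; -0.0243 0.4811]  S=[0.2485 -0.0388; -0.0388 0.7582]  K=[0.5947 -0.0232; 0.0215 0.6391]  nu=[-3.2175, -5.2949]  x^+=[-1.1836, -1.4214]  P^+=[0.0596 -0.0015; -0.0015 0.1723]
step 4: x^-=[-0.8095, -1.2700]  P^-=[0.1475 -0.0232; -0.0232 0.4766]  S=[0.2471 -0.0376; -0.0376 0.7535]  K=[0.5926 -0.0227; 0.0225 0.6371]  nu=[-2.8878, -1.7990]  x^+=[-2.4800, -2.4810]  P^+=[0.0593 -0.0014; -0.0014 0.1718]

x_post = [-2.4800, -2.4810]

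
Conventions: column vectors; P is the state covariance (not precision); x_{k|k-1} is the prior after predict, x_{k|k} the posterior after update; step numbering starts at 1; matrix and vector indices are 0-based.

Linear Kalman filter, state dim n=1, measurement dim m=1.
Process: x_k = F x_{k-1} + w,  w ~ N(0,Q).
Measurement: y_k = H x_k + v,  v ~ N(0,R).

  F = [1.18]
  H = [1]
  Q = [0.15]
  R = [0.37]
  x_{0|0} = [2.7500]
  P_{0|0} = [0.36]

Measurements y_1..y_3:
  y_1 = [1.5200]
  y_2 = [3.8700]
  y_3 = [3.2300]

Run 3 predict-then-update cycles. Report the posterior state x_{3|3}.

step 1: x^-=[3.2450]  P^-=[0.6513]  S=[1.0213]  K=[0.6377]  nu=[-1.7250]  x^+=[2.1450]  P^+=[0.2360]
step 2: x^-=[2.5311]  P^-=[0.4785]  S=[0.8485]  K=[0.5640]  nu=[1.3389]  x^+=[3.2862]  P^+=[0.2087]
step 3: x^-=[3.8777]  P^-=[0.4405]  S=[0.8105]  K=[0.5435]  nu=[-0.6477]  x^+=[3.5257]  P^+=[0.2011]

x_post = [3.5257]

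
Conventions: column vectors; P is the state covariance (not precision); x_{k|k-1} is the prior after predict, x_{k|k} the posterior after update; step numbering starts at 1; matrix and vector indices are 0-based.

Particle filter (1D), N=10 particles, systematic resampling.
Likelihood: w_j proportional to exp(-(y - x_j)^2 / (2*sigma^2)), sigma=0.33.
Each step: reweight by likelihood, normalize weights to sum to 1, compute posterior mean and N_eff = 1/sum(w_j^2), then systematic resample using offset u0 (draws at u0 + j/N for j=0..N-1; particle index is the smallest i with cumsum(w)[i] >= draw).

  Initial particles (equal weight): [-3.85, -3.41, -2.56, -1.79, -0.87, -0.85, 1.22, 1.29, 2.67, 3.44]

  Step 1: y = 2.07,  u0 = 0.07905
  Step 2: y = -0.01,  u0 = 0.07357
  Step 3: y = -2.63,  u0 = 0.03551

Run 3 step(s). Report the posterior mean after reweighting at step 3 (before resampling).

post_mean = 1.2253

step 1: w=[0.0000, 0.0000, 0.0000, 0.0000, 0.0000, 0.0000, 0.1254, 0.2117, 0.6623, 0.0006]  mean=2.1965  Neff=2.0033  idx=[6, 7, 7, 8, 8, 8, 8, 8, 8, 8]
step 2: w=[0.5300, 0.2350, 0.2350, 0.0000, 0.0000, 0.0000, 0.0000, 0.0000, 0.0000, 0.0000]  mean=1.2529  Neff=2.5554  idx=[0, 0, 0, 0, 0, 1, 1, 2, 2, 2]
step 3: w=[0.1848, 0.1848, 0.1848, 0.1848, 0.1848, 0.0152, 0.0152, 0.0152, 0.0152, 0.0152]  mean=1.2253  Neff=5.8176  idx=[0, 0, 1, 1, 2, 2, 3, 3, 4, 5]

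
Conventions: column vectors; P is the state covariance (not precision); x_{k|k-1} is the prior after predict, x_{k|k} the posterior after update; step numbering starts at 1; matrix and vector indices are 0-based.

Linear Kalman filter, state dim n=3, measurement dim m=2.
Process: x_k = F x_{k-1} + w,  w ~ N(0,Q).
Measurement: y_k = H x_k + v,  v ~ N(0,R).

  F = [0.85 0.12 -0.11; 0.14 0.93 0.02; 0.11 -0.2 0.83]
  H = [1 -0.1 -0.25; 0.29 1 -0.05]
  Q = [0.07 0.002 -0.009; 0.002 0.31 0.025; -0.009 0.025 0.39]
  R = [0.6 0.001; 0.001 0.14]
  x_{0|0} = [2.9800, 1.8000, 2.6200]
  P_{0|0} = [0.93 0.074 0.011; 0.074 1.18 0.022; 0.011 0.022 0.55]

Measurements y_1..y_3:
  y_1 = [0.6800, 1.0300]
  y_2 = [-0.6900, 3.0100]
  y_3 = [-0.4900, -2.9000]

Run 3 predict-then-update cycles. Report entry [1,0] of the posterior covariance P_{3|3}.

step 1: x^-=[2.4608, 2.1436, 2.1424]  P^-=[0.7780 0.3007 -0.0019; 0.3007 1.3692 -0.1473; -0.0019 -0.1473 0.8188]  S=[1.3763 0.4283; 0.4283 1.7659]  K=[0.4878 0.1798; -0.1213 0.8583; -0.1148 -0.0791]  nu=[-1.0308, -1.7201]  x^+=[1.6486, 0.7922, 2.3968]  P^+=[0.3183 -0.0604 0.1257; -0.0604 0.1371 -0.0085; 0.1257 -0.0085 0.7818]
step 2: x^-=[1.2328, 1.0155, 2.0122]  P^-=[0.2758 0.0058 0.0416; 0.0058 0.4198 0.0212; 0.0416 0.0212 0.9664]  S=[0.9195 0.0464; 0.0464 0.5855]  K=[0.2819 0.1206; -0.0817 0.7246; -0.2194 -0.0083]  nu=[-1.3182, 1.7376]  x^+=[1.0707, 2.3823, 2.2870]  P^+=[0.1911 -0.0332 0.1004; -0.0332 0.1118 0.0156; 0.1004 0.0156 0.9219]
step 3: x^-=[0.9444, 2.4112, 1.5395]  P^-=[0.1948 0.0070 -0.0013; 0.0070 0.4033 0.0439; -0.0013 0.0439 1.0465]  S=[0.8657 0.0264; 0.0264 0.5620]  K=[0.2215 0.1026; -0.0732 0.7208; -0.3087 -0.0012]  nu=[-0.8084, -5.5081]  x^+=[0.2001, -1.4996, 1.7957]  P^+=[0.1452 -0.0246 0.0588; -0.0246 0.1095 0.0307; 0.0588 0.0307 0.9640]

P_post[1,0] = -0.0246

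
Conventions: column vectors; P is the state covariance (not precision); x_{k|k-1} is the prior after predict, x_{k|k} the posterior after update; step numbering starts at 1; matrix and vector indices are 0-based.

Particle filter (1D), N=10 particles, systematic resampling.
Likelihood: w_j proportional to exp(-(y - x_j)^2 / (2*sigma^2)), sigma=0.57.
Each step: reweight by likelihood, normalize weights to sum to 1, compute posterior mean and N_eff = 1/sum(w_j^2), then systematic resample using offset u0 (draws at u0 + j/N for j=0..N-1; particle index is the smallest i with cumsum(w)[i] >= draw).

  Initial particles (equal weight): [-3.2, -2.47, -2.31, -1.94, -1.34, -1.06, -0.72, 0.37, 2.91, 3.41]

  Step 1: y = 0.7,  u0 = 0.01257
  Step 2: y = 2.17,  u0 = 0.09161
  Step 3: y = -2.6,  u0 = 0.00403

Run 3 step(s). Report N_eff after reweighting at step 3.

step 1: w=[0.0000, 0.0000, 0.0000, 0.0000, 0.0018, 0.0094, 0.0498, 0.9383, 0.0006, 0.0000]  mean=0.3006  Neff=1.1326  idx=[6, 7, 7, 7, 7, 7, 7, 7, 7, 7]
step 2: w=[0.0000, 0.1111, 0.1111, 0.1111, 0.1111, 0.1111, 0.1111, 0.1111, 0.1111, 0.1111]  mean=0.3700  Neff=9.0008  idx=[1, 2, 3, 4, 5, 6, 7, 8, 9, 9]
step 3: w=[0.1000, 0.1000, 0.1000, 0.1000, 0.1000, 0.1000, 0.1000, 0.1000, 0.1000, 0.1000]  mean=0.3700  Neff=10.0000  idx=[0, 1, 2, 3, 4, 5, 6, 7, 8, 9]

N_eff = 10.0000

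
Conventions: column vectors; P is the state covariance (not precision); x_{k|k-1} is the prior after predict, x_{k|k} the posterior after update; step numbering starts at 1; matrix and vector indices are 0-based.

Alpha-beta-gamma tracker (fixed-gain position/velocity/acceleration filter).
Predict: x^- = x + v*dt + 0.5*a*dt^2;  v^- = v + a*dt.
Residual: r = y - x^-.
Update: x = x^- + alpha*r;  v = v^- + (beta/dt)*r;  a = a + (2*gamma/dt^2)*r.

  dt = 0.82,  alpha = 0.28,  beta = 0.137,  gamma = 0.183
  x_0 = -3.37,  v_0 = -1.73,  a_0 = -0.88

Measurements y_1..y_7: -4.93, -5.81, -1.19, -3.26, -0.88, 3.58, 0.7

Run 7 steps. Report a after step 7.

step 1: x_pred=-5.0845  r=0.1545  x^+=-5.0412  v^+=-2.4258  a^+=-0.7959
step 2: x_pred=-7.2980  r=1.4880  x^+=-6.8813  v^+=-2.8299  a^+=0.0140
step 3: x_pred=-9.1971  r=8.0071  x^+=-6.9551  v^+=-1.4806  a^+=4.3724
step 4: x_pred=-6.6992  r=3.4392  x^+=-5.7362  v^+=2.6794  a^+=6.2444
step 5: x_pred=-1.4398  r=0.5598  x^+=-1.2830  v^+=7.8933  a^+=6.5491
step 6: x_pred=7.3913  r=-3.8113  x^+=6.3241  v^+=12.6268  a^+=4.4746
step 7: x_pred=18.1825  r=-17.4825  x^+=13.2874  v^+=13.3751  a^+=-5.0415

a_post = -5.0415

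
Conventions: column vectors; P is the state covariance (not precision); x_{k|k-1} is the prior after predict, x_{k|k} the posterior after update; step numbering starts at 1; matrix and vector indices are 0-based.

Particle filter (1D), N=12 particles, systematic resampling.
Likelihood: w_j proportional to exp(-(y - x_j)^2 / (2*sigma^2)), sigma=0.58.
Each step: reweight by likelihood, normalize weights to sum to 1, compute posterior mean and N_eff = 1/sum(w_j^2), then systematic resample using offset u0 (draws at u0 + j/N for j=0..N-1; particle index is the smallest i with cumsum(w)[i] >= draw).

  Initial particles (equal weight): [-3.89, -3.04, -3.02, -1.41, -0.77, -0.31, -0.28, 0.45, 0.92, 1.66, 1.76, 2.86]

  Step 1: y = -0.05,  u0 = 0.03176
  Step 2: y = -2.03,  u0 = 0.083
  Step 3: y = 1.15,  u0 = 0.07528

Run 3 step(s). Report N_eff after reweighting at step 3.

step 1: w=[0.0000, 0.0000, 0.0000, 0.0193, 0.1397, 0.2730, 0.2790, 0.2082, 0.0746, 0.0039, 0.0023, 0.0000]  mean=-0.1247  Neff=4.5209  idx=[4, 4, 5, 5, 5, 6, 6, 6, 6, 7, 7, 8]
step 2: w=[0.3521, 0.3521, 0.0459, 0.0459, 0.0459, 0.0393, 0.0393, 0.0393, 0.0393, 0.0004, 0.0004, 0.0000]  mean=-0.6286  Neff=3.8394  idx=[0, 0, 0, 0, 1, 1, 1, 1, 2, 4, 6, 10]
step 3: w=[0.0064, 0.0064, 0.0064, 0.0064, 0.0064, 0.0064, 0.0064, 0.0064, 0.0649, 0.0649, 0.0738, 0.7448]  mean=0.2346  Neff=1.7576  idx=[8, 9, 10, 11, 11, 11, 11, 11, 11, 11, 11, 11]

N_eff = 1.7576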